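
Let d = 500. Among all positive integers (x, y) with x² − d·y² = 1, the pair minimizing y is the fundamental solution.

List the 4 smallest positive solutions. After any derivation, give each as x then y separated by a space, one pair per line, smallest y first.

√500 = [22; 2,1,3,2,1,…,1,2,44, …], period ℓ=14 (even) → k=13
a_0=22:  p_0=22·1+0=22,  q_0=22·0+1=1
…
a_9=1:  p_9=1·15809+14445=30254,  q_9=1·707+646=1353
…
a_11=3:  p_11=3·76317+30254=259205,  q_11=3·3413+1353=11592
a_12=1:  p_12=1·259205+76317=335522,  q_12=1·11592+3413=15005
a_13=2:  p_13=2·335522+259205=930249,  q_13=2·15005+11592=41602
fundamental: x₁=930249, y₁=41602  (since 865363202001 − 500·1730726404 = 1)
(x_2, y_2) = (930249·930249 + 500·41602·41602, 930249·41602 + 41602·930249) = (1730726404001, 77400437796)
(x_3, y_3) = (930249·1730726404001 + 500·41602·77400437796, 930249·77400437796 + 41602·1730726404001) = (3220013013190122249, 144003359718540806)
(x_4, y_4) = (930249·3220013013190122249 + 500·41602·144003359718540806, 930249·144003359718540806 + 41602·3220013013190122249) = (5990827771012465337616001, 267917962749548332043592)

930249 41602
1730726404001 77400437796
3220013013190122249 144003359718540806
5990827771012465337616001 267917962749548332043592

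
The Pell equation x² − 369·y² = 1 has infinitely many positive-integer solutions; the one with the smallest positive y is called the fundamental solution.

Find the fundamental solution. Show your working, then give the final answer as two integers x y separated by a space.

8396801 437120

[19; 4,1,3,2,7,4,7,2,3,1,4,38] for √369; ℓ=12 ⇒ convergent index 11
a_0=19:  p_0=19·1+0=19,  q_0=19·0+1=1
a_1=4:  p_1=4·19+1=77,  q_1=4·1+0=4
a_2=1:  p_2=1·77+19=96,  q_2=1·4+1=5
a_3=3:  p_3=3·96+77=365,  q_3=3·5+4=19
a_4=2:  p_4=2·365+96=826,  q_4=2·19+5=43
…
a_6=4:  p_6=4·6147+826=25414,  q_6=4·320+43=1323
a_7=7:  p_7=7·25414+6147=184045,  q_7=7·1323+320=9581
…
a_10=1:  p_10=1·1364557+393504=1758061,  q_10=1·71036+20485=91521
a_11=4:  p_11=4·1758061+1364557=8396801,  q_11=4·91521+71036=437120
→ (8396801, 437120).  Check: 8396801²=70506267033601, 369·437120²=70506267033600, difference 1.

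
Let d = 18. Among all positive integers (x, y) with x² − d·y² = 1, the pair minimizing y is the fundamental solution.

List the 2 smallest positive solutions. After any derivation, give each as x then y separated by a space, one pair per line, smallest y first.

d=18: √d = [4; 4,8] (ℓ=2, even), read p_1/q_1
i=0: a=4 ⇒ p=4, q=1
i=1: a=4 ⇒ p=17, q=4
→ (17, 4).  Check: 17²=289, 18·4²=288, difference 1.
k=2:  x_2 = 17·17+18·4·4 = 577,  y_2 = 17·4+4·17 = 136

17 4
577 136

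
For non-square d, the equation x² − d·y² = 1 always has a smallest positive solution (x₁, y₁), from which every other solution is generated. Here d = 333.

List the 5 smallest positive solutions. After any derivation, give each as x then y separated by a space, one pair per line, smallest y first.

[18; 4,36] for √333; ℓ=2 ⇒ convergent index 1
step 0: (18, 1)  from 18·(1,0) + (0,1)
step 1: (73, 4)  from 4·(18,1) + (1,0)
(x₁, y₁) = (73, 4);  73² − 333·4² = 1 ✓
(x_2, y_2) = (73·73 + 333·4·4, 73·4 + 4·73) = (10657, 584)
(x_3, y_3) = (73·10657 + 333·4·584, 73·584 + 4·10657) = (1555849, 85260)
(x_4, y_4) = (73·1555849 + 333·4·85260, 73·85260 + 4·1555849) = (227143297, 12447376)
(x_5, y_5) = (73·227143297 + 333·4·12447376, 73·12447376 + 4·227143297) = (33161365513, 1817231636)

73 4
10657 584
1555849 85260
227143297 12447376
33161365513 1817231636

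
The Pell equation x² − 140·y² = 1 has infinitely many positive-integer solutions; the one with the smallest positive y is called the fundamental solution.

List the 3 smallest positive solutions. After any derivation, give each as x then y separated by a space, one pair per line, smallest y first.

√140 → a₀=11, period (1,4,1,22); ℓ=4 even so k=3
step 0: (11, 1)  from 11·(1,0) + (0,1)
…
step 2: (59, 5)  from 4·(12,1) + (11,1)
step 3: (71, 6)  from 1·(59,5) + (12,1)
fundamental: x₁=71, y₁=6  (since 5041 − 140·36 = 1)
(x_2, y_2) = (71·71 + 140·6·6, 71·6 + 6·71) = (10081, 852)
(x_3, y_3) = (71·10081 + 140·6·852, 71·852 + 6·10081) = (1431431, 120978)

71 6
10081 852
1431431 120978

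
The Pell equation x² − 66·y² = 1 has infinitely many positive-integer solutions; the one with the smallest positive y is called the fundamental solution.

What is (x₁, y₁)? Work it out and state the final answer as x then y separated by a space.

[8; 8,16] for √66; ℓ=2 ⇒ convergent index 1
step 0: (8, 1)  from 8·(1,0) + (0,1)
step 1: (65, 8)  from 8·(8,1) + (1,0)
(x₁, y₁) = (65, 8);  65² − 66·8² = 1 ✓

65 8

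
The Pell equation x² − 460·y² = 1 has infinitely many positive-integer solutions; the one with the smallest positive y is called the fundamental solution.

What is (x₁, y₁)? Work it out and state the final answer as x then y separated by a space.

√460 → a₀=21, period (2,4,3,1,2,10,2,1,3,4,2,42); ℓ=12 even so k=11
i=0: a=21 ⇒ p=21, q=1
i=1: a=2 ⇒ p=43, q=2
…
i=3: a=3 ⇒ p=622, q=29
i=4: a=1 ⇒ p=815, q=38
i=5: a=2 ⇒ p=2252, q=105
…
i=7: a=2 ⇒ p=48922, q=2281
i=8: a=1 ⇒ p=72257, q=3369
i=9: a=3 ⇒ p=265693, q=12388
i=10: a=4 ⇒ p=1135029, q=52921
i=11: a=2 ⇒ p=2535751, q=118230
→ (2535751, 118230).  Check: 2535751²=6430033134001, 460·118230²=6430033134000, difference 1.

2535751 118230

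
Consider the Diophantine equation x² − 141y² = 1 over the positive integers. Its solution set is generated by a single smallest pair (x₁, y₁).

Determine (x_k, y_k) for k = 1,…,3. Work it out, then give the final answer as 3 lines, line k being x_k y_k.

95 8
18049 1520
3429215 288792

[11; 1,6,1,22] for √141; ℓ=4 ⇒ convergent index 3
i=0: a=11 ⇒ p=11, q=1
i=1: a=1 ⇒ p=12, q=1
i=2: a=6 ⇒ p=83, q=7
i=3: a=1 ⇒ p=95, q=8
fundamental: x₁=95, y₁=8  (since 9025 − 141·64 = 1)
(x_2, y_2) = (95·95 + 141·8·8, 95·8 + 8·95) = (18049, 1520)
(x_3, y_3) = (95·18049 + 141·8·1520, 95·1520 + 8·18049) = (3429215, 288792)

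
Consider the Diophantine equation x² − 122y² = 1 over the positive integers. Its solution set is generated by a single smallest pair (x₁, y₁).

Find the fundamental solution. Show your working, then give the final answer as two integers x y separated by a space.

√122 = [11; 22, …], period ℓ=1 (odd) → k=1
a_0=11:  p_0=11·1+0=11,  q_0=11·0+1=1
a_1=22:  p_1=22·11+1=243,  q_1=22·1+0=22
→ (243, 22).  Check: 243²=59049, 122·22²=59048, difference 1.

243 22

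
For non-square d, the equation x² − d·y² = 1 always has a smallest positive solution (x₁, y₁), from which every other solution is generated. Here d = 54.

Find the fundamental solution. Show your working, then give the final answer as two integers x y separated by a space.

d=54: √d = [7; 2,1,6,1,2,14] (ℓ=6, even), read p_5/q_5
k=0  a_k=7  p_k/q_k = 7/1
…
k=2  a_k=1  p_k/q_k = 22/3
…
k=4  a_k=1  p_k/q_k = 169/23
k=5  a_k=2  p_k/q_k = 485/66
→ (485, 66).  Check: 485²=235225, 54·66²=235224, difference 1.

485 66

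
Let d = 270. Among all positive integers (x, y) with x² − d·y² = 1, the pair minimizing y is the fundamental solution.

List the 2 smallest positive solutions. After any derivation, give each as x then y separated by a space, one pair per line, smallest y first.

5291 322
55989361 3407404

d=270: √d = [16; 2,3,6,3,2,32] (ℓ=6, even), read p_5/q_5
i=0: a=16 ⇒ p=16, q=1
…
i=4: a=3 ⇒ p=2284, q=139
i=5: a=2 ⇒ p=5291, q=322
fundamental: x₁=5291, y₁=322  (since 27994681 − 270·103684 = 1)
(5291+322√270)^2 = 55989361 + 3407404√270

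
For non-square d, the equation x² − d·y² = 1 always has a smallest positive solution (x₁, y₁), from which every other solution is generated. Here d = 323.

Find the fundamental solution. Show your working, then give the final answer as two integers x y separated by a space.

18 1

d=323: √d = [17; 1,34] (ℓ=2, even), read p_1/q_1
a_0=17:  p_0=17·1+0=17,  q_0=17·0+1=1
a_1=1:  p_1=1·17+1=18,  q_1=1·1+0=1
(x₁, y₁) = (18, 1);  18² − 323·1² = 1 ✓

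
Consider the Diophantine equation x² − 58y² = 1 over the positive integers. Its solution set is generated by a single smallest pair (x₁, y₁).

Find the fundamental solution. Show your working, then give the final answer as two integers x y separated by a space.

19603 2574

d=58: √d = [7; 1,1,1,1,1,1,14] (ℓ=7, odd), read p_13/q_13
i=0: a=7 ⇒ p=7, q=1
…
i=2: a=1 ⇒ p=15, q=2
i=3: a=1 ⇒ p=23, q=3
i=4: a=1 ⇒ p=38, q=5
i=5: a=1 ⇒ p=61, q=8
i=6: a=1 ⇒ p=99, q=13
i=7: a=14 ⇒ p=1447, q=190
i=8: a=1 ⇒ p=1546, q=203
i=9: a=1 ⇒ p=2993, q=393
i=10: a=1 ⇒ p=4539, q=596
…
i=12: a=1 ⇒ p=12071, q=1585
i=13: a=1 ⇒ p=19603, q=2574
(x₁, y₁) = (19603, 2574);  19603² − 58·2574² = 1 ✓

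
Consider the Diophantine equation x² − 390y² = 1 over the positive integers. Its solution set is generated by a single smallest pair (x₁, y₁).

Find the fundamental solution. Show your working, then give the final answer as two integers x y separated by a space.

√390 = [19; 1,2,1,38, …], period ℓ=4 (even) → k=3
i=0: a=19 ⇒ p=19, q=1
i=1: a=1 ⇒ p=20, q=1
i=2: a=2 ⇒ p=59, q=3
i=3: a=1 ⇒ p=79, q=4
→ (79, 4).  Check: 79²=6241, 390·4²=6240, difference 1.

79 4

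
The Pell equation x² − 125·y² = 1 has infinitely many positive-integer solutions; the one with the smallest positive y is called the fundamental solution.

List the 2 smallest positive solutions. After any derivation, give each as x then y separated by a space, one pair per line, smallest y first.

930249 83204
1730726404001 154800875592

d=125: √d = [11; 5,1,1,5,22] (ℓ=5, odd), read p_9/q_9
a_0=11:  p_0=11·1+0=11,  q_0=11·0+1=1
a_1=5:  p_1=5·11+1=56,  q_1=5·1+0=5
a_2=1:  p_2=1·56+11=67,  q_2=1·5+1=6
a_3=1:  p_3=1·67+56=123,  q_3=1·6+5=11
a_4=5:  p_4=5·123+67=682,  q_4=5·11+6=61
a_5=22:  p_5=22·682+123=15127,  q_5=22·61+11=1353
…
a_7=1:  p_7=1·76317+15127=91444,  q_7=1·6826+1353=8179
a_8=1:  p_8=1·91444+76317=167761,  q_8=1·8179+6826=15005
a_9=5:  p_9=5·167761+91444=930249,  q_9=5·15005+8179=83204
→ (930249, 83204).  Check: 930249²=865363202001, 125·83204²=865363202000, difference 1.
k=2:  x_2 = 930249·930249+125·83204·83204 = 1730726404001,  y_2 = 930249·83204+83204·930249 = 154800875592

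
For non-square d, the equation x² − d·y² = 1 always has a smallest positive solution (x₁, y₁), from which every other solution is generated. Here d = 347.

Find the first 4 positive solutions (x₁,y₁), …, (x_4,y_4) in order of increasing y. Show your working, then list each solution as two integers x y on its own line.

641602 34443
823306252807 44197395372
1056469876826312026 56714274530897445
1355666371822207590758497 72775983935101527618408

d=347: √d = [18; 1,1,1,2,4,…,1,1,36] (ℓ=14, even), read p_13/q_13
a_0=18:  p_0=18·1+0=18,  q_0=18·0+1=1
…
a_2=1:  p_2=1·19+18=37,  q_2=1·1+1=2
a_3=1:  p_3=1·37+19=56,  q_3=1·2+1=3
…
a_5=4:  p_5=4·149+56=652,  q_5=4·8+3=35
a_6=1:  p_6=1·652+149=801,  q_6=1·35+8=43
…
a_9=4:  p_9=4·15070+14269=74549,  q_9=4·809+766=4002
…
a_11=1:  p_11=1·164168+74549=238717,  q_11=1·8813+4002=12815
a_12=1:  p_12=1·238717+164168=402885,  q_12=1·12815+8813=21628
a_13=1:  p_13=1·402885+238717=641602,  q_13=1·21628+12815=34443
fundamental: x₁=641602, y₁=34443  (since 411653126404 − 347·1186320249 = 1)
(x_2, y_2) = (641602·641602 + 347·34443·34443, 641602·34443 + 34443·641602) = (823306252807, 44197395372)
(x_3, y_3) = (641602·823306252807 + 347·34443·44197395372, 641602·44197395372 + 34443·823306252807) = (1056469876826312026, 56714274530897445)
(x_4, y_4) = (641602·1056469876826312026 + 347·34443·56714274530897445, 641602·56714274530897445 + 34443·1056469876826312026) = (1355666371822207590758497, 72775983935101527618408)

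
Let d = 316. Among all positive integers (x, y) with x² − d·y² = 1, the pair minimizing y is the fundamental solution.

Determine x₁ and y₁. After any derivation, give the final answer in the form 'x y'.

12799 720

d=316: √d = [17; 1,3,2,8,2,3,1,34] (ℓ=8, even), read p_7/q_7
i=0: a=17 ⇒ p=17, q=1
i=1: a=1 ⇒ p=18, q=1
i=2: a=3 ⇒ p=71, q=4
…
i=4: a=8 ⇒ p=1351, q=76
…
i=6: a=3 ⇒ p=9937, q=559
i=7: a=1 ⇒ p=12799, q=720
(x₁, y₁) = (12799, 720);  12799² − 316·720² = 1 ✓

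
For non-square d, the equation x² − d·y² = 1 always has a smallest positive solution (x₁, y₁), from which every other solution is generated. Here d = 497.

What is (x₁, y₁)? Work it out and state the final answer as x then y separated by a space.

d=497: √d = [22; 3,2,2,5,6,5,2,2,3,44] (ℓ=10, even), read p_9/q_9
a_0=22:  p_0=22·1+0=22,  q_0=22·0+1=1
a_1=3:  p_1=3·22+1=67,  q_1=3·1+0=3
a_2=2:  p_2=2·67+22=156,  q_2=2·3+1=7
a_3=2:  p_3=2·156+67=379,  q_3=2·7+3=17
…
a_5=6:  p_5=6·2051+379=12685,  q_5=6·92+17=569
a_6=5:  p_6=5·12685+2051=65476,  q_6=5·569+92=2937
…
a_8=2:  p_8=2·143637+65476=352750,  q_8=2·6443+2937=15823
a_9=3:  p_9=3·352750+143637=1201887,  q_9=3·15823+6443=53912
fundamental: x₁=1201887, y₁=53912  (since 1444532360769 − 497·2906503744 = 1)

1201887 53912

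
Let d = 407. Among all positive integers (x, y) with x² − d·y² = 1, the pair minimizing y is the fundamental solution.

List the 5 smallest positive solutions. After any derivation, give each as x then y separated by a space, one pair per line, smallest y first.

2663 132
14183137 703032
75539384999 3744348300
402322750321537 19942398342768
2142770892673121063 106213209829234068

√407 → a₀=20, period (5,1,2,1,5,40); ℓ=6 even so k=5
k=0  a_k=20  p_k/q_k = 20/1
…
k=4  a_k=1  p_k/q_k = 464/23
k=5  a_k=5  p_k/q_k = 2663/132
fundamental: x₁=2663, y₁=132  (since 7091569 − 407·17424 = 1)
k=2:  x_2 = 2663·2663+407·132·132 = 14183137,  y_2 = 2663·132+132·2663 = 703032
k=3:  x_3 = 2663·14183137+407·132·703032 = 75539384999,  y_3 = 2663·703032+132·14183137 = 3744348300
k=4:  x_4 = 2663·75539384999+407·132·3744348300 = 402322750321537,  y_4 = 2663·3744348300+132·75539384999 = 19942398342768
k=5:  x_5 = 2663·402322750321537+407·132·19942398342768 = 2142770892673121063,  y_5 = 2663·19942398342768+132·402322750321537 = 106213209829234068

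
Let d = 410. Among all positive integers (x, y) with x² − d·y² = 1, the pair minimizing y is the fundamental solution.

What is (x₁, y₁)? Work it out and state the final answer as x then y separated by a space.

81 4

√410 = [20; 4,40, …], period ℓ=2 (even) → k=1
a_0=20:  p_0=20·1+0=20,  q_0=20·0+1=1
a_1=4:  p_1=4·20+1=81,  q_1=4·1+0=4
(x₁, y₁) = (81, 4);  81² − 410·4² = 1 ✓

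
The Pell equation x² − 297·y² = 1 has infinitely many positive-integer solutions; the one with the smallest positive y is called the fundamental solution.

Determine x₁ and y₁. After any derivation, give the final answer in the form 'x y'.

48599 2820

√297 = [17; 4,3,1,1,2,1,1,3,4,34, …], period ℓ=10 (even) → k=9
a_0=17:  p_0=17·1+0=17,  q_0=17·0+1=1
a_1=4:  p_1=4·17+1=69,  q_1=4·1+0=4
a_2=3:  p_2=3·69+17=224,  q_2=3·4+1=13
a_3=1:  p_3=1·224+69=293,  q_3=1·13+4=17
a_4=1:  p_4=1·293+224=517,  q_4=1·17+13=30
a_5=2:  p_5=2·517+293=1327,  q_5=2·30+17=77
a_6=1:  p_6=1·1327+517=1844,  q_6=1·77+30=107
a_7=1:  p_7=1·1844+1327=3171,  q_7=1·107+77=184
a_8=3:  p_8=3·3171+1844=11357,  q_8=3·184+107=659
a_9=4:  p_9=4·11357+3171=48599,  q_9=4·659+184=2820
→ (48599, 2820).  Check: 48599²=2361862801, 297·2820²=2361862800, difference 1.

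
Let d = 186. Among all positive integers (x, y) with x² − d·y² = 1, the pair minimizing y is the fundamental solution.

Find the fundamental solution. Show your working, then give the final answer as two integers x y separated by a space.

7501 550

d=186: √d = [13; 1,1,1,3,4,3,1,1,1,26] (ℓ=10, even), read p_9/q_9
k=0  a_k=13  p_k/q_k = 13/1
k=1  a_k=1  p_k/q_k = 14/1
k=2  a_k=1  p_k/q_k = 27/2
…
k=4  a_k=3  p_k/q_k = 150/11
k=5  a_k=4  p_k/q_k = 641/47
k=6  a_k=3  p_k/q_k = 2073/152
…
k=8  a_k=1  p_k/q_k = 4787/351
k=9  a_k=1  p_k/q_k = 7501/550
→ (7501, 550).  Check: 7501²=56265001, 186·550²=56265000, difference 1.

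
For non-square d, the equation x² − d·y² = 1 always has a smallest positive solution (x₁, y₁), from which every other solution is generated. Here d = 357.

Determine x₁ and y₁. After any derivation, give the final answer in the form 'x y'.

√357 = [18; 1,8,2,8,1,36, …], period ℓ=6 (even) → k=5
step 0: (18, 1)  from 18·(1,0) + (0,1)
step 1: (19, 1)  from 1·(18,1) + (1,0)
…
step 3: (359, 19)  from 2·(170,9) + (19,1)
step 4: (3042, 161)  from 8·(359,19) + (170,9)
step 5: (3401, 180)  from 1·(3042,161) + (359,19)
(x₁, y₁) = (3401, 180);  3401² − 357·180² = 1 ✓

3401 180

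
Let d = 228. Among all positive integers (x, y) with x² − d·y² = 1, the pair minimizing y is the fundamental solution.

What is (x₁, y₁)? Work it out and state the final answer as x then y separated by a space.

151 10

[15; 10,30] for √228; ℓ=2 ⇒ convergent index 1
a_0=15:  p_0=15·1+0=15,  q_0=15·0+1=1
a_1=10:  p_1=10·15+1=151,  q_1=10·1+0=10
→ (151, 10).  Check: 151²=22801, 228·10²=22800, difference 1.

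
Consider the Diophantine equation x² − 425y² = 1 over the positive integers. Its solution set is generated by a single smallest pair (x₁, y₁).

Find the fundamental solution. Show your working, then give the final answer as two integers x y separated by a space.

[20; 1,1,1,1,1,1,40] for √425; ℓ=7 ⇒ convergent index 13
a_0=20:  p_0=20·1+0=20,  q_0=20·0+1=1
a_1=1:  p_1=1·20+1=21,  q_1=1·1+0=1
a_2=1:  p_2=1·21+20=41,  q_2=1·1+1=2
a_3=1:  p_3=1·41+21=62,  q_3=1·2+1=3
a_4=1:  p_4=1·62+41=103,  q_4=1·3+2=5
a_5=1:  p_5=1·103+62=165,  q_5=1·5+3=8
a_6=1:  p_6=1·165+103=268,  q_6=1·8+5=13
a_7=40:  p_7=40·268+165=10885,  q_7=40·13+8=528
…
a_10=1:  p_10=1·22038+11153=33191,  q_10=1·1069+541=1610
…
a_12=1:  p_12=1·55229+33191=88420,  q_12=1·2679+1610=4289
a_13=1:  p_13=1·88420+55229=143649,  q_13=1·4289+2679=6968
→ (143649, 6968).  Check: 143649²=20635035201, 425·6968²=20635035200, difference 1.

143649 6968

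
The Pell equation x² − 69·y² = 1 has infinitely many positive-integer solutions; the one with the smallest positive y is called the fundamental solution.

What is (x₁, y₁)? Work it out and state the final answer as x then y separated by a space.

7775 936

√69 = [8; 3,3,1,4,1,3,3,16, …], period ℓ=8 (even) → k=7
a_0=8:  p_0=8·1+0=8,  q_0=8·0+1=1
a_1=3:  p_1=3·8+1=25,  q_1=3·1+0=3
…
a_3=1:  p_3=1·83+25=108,  q_3=1·10+3=13
…
a_5=1:  p_5=1·515+108=623,  q_5=1·62+13=75
a_6=3:  p_6=3·623+515=2384,  q_6=3·75+62=287
a_7=3:  p_7=3·2384+623=7775,  q_7=3·287+75=936
(x₁, y₁) = (7775, 936);  7775² − 69·936² = 1 ✓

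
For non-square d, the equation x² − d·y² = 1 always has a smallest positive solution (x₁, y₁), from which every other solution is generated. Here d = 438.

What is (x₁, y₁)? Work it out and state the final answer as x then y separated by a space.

√438 = [20; 1,12,1,40, …], period ℓ=4 (even) → k=3
k=0  a_k=20  p_k/q_k = 20/1
k=1  a_k=1  p_k/q_k = 21/1
k=2  a_k=12  p_k/q_k = 272/13
k=3  a_k=1  p_k/q_k = 293/14
fundamental: x₁=293, y₁=14  (since 85849 − 438·196 = 1)

293 14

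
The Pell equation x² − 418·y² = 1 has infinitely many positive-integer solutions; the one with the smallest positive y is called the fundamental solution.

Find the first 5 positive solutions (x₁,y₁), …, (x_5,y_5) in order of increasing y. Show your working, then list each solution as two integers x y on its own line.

33857 1656
2292592897 112134384
155240635393601 7593067676520
10511964382749705217 514156984535740896
711807156058272903670337 34815626043260091355224

d=418: √d = [20; 2,4,20,4,2,40] (ℓ=6, even), read p_5/q_5
a_0=20:  p_0=20·1+0=20,  q_0=20·0+1=1
a_1=2:  p_1=2·20+1=41,  q_1=2·1+0=2
a_2=4:  p_2=4·41+20=184,  q_2=4·2+1=9
a_3=20:  p_3=20·184+41=3721,  q_3=20·9+2=182
a_4=4:  p_4=4·3721+184=15068,  q_4=4·182+9=737
a_5=2:  p_5=2·15068+3721=33857,  q_5=2·737+182=1656
fundamental: x₁=33857, y₁=1656  (since 1146296449 − 418·2742336 = 1)
n=2: (33857,1656)∘(33857,1656) = (33857·33857+418·1656·1656, 33857·1656+1656·33857) = (2292592897,112134384)
n=3: (2292592897,112134384)∘(33857,1656) = (33857·2292592897+418·1656·112134384, 33857·112134384+1656·2292592897) = (155240635393601,7593067676520)
n=4: (155240635393601,7593067676520)∘(33857,1656) = (33857·155240635393601+418·1656·7593067676520, 33857·7593067676520+1656·155240635393601) = (10511964382749705217,514156984535740896)
n=5: (10511964382749705217,514156984535740896)∘(33857,1656) = (33857·10511964382749705217+418·1656·514156984535740896, 33857·514156984535740896+1656·10511964382749705217) = (711807156058272903670337,34815626043260091355224)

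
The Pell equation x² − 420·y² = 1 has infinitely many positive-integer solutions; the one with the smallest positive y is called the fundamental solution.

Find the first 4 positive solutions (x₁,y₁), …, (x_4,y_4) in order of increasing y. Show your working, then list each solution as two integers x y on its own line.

√420 = [20; 2,40, …], period ℓ=2 (even) → k=1
k=0  a_k=20  p_k/q_k = 20/1
k=1  a_k=2  p_k/q_k = 41/2
fundamental: x₁=41, y₁=2  (since 1681 − 420·4 = 1)
n=2: (41,2)∘(41,2) = (41·41+420·2·2, 41·2+2·41) = (3361,164)
n=3: (3361,164)∘(41,2) = (41·3361+420·2·164, 41·164+2·3361) = (275561,13446)
n=4: (275561,13446)∘(41,2) = (41·275561+420·2·13446, 41·13446+2·275561) = (22592641,1102408)

41 2
3361 164
275561 13446
22592641 1102408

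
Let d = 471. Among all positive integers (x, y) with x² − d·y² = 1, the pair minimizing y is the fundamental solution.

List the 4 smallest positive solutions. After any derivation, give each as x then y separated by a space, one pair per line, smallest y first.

√471 = [21; 1,2,2,1,3,…,2,1,42, …], period ℓ=14 (even) → k=13
k=0  a_k=21  p_k/q_k = 21/1
k=1  a_k=1  p_k/q_k = 22/1
k=2  a_k=2  p_k/q_k = 65/3
…
k=4  a_k=1  p_k/q_k = 217/10
k=5  a_k=3  p_k/q_k = 803/37
…
k=7  a_k=14  p_k/q_k = 48809/2249
k=8  a_k=4  p_k/q_k = 198665/9154
k=9  a_k=3  p_k/q_k = 644804/29711
k=10  a_k=1  p_k/q_k = 843469/38865
k=11  a_k=2  p_k/q_k = 2331742/107441
k=12  a_k=2  p_k/q_k = 5506953/253747
k=13  a_k=1  p_k/q_k = 7838695/361188
→ (7838695, 361188).  Check: 7838695²=61445139303025, 471·361188²=61445139303024, difference 1.
k=2:  x_2 = 7838695·7838695+471·361188·361188 = 122890278606049,  y_2 = 7838695·361188+361188·7838695 = 5662485139320
k=3:  x_3 = 7838695·122890278606049+471·361188·5662485139320 = 1926598824915678693415,  y_3 = 7838695·5662485139320+361188·122890278606049 = 88772987898323613612
k=4:  x_4 = 7838695·1926598824915678693415+471·361188·88772987898323613612 = 30204041151744689101078780801,  y_4 = 7838695·88772987898323613612+361188·1926598824915678693415 = 1391728752747293974319493360

7838695 361188
122890278606049 5662485139320
1926598824915678693415 88772987898323613612
30204041151744689101078780801 1391728752747293974319493360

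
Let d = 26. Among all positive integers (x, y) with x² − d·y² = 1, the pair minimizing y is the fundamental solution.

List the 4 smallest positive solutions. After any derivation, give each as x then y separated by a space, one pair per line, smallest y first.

51 10
5201 1020
530451 104030
54100801 10610040

[5; 10] for √26; ℓ=1 ⇒ convergent index 1
a_0=5:  p_0=5·1+0=5,  q_0=5·0+1=1
a_1=10:  p_1=10·5+1=51,  q_1=10·1+0=10
→ (51, 10).  Check: 51²=2601, 26·10²=2600, difference 1.
k=2:  x_2 = 51·51+26·10·10 = 5201,  y_2 = 51·10+10·51 = 1020
k=3:  x_3 = 51·5201+26·10·1020 = 530451,  y_3 = 51·1020+10·5201 = 104030
k=4:  x_4 = 51·530451+26·10·104030 = 54100801,  y_4 = 51·104030+10·530451 = 10610040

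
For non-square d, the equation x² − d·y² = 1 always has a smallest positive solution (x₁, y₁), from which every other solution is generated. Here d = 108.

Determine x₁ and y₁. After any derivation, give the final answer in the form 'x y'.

1351 130

[10; 2,1,1,4,1,1,2,20] for √108; ℓ=8 ⇒ convergent index 7
k=0  a_k=10  p_k/q_k = 10/1
k=1  a_k=2  p_k/q_k = 21/2
k=2  a_k=1  p_k/q_k = 31/3
k=3  a_k=1  p_k/q_k = 52/5
…
k=6  a_k=1  p_k/q_k = 530/51
k=7  a_k=2  p_k/q_k = 1351/130
→ (1351, 130).  Check: 1351²=1825201, 108·130²=1825200, difference 1.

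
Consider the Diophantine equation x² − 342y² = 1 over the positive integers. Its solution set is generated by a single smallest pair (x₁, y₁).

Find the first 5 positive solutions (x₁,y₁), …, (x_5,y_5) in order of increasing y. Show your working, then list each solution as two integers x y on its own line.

[18; 2,36] for √342; ℓ=2 ⇒ convergent index 1
i=0: a=18 ⇒ p=18, q=1
i=1: a=2 ⇒ p=37, q=2
fundamental: x₁=37, y₁=2  (since 1369 − 342·4 = 1)
k=2:  x_2 = 37·37+342·2·2 = 2737,  y_2 = 37·2+2·37 = 148
k=3:  x_3 = 37·2737+342·2·148 = 202501,  y_3 = 37·148+2·2737 = 10950
k=4:  x_4 = 37·202501+342·2·10950 = 14982337,  y_4 = 37·10950+2·202501 = 810152
k=5:  x_5 = 37·14982337+342·2·810152 = 1108490437,  y_5 = 37·810152+2·14982337 = 59940298

37 2
2737 148
202501 10950
14982337 810152
1108490437 59940298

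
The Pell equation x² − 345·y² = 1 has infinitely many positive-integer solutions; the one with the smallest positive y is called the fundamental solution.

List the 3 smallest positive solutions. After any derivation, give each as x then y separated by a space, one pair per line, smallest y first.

6761 364
91422241 4922008
1236211536041 66555391812

√345 → a₀=18, period (1,1,2,1,6,1,2,1,1,36); ℓ=10 even so k=9
i=0: a=18 ⇒ p=18, q=1
i=1: a=1 ⇒ p=19, q=1
i=2: a=1 ⇒ p=37, q=2
…
i=4: a=1 ⇒ p=130, q=7
…
i=6: a=1 ⇒ p=1003, q=54
…
i=8: a=1 ⇒ p=3882, q=209
i=9: a=1 ⇒ p=6761, q=364
(x₁, y₁) = (6761, 364);  6761² − 345·364² = 1 ✓
(x_2, y_2) = (6761·6761 + 345·364·364, 6761·364 + 364·6761) = (91422241, 4922008)
(x_3, y_3) = (6761·91422241 + 345·364·4922008, 6761·4922008 + 364·91422241) = (1236211536041, 66555391812)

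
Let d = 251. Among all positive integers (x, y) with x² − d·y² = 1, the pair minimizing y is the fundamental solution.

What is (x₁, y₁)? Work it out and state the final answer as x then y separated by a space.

√251 → a₀=15, period (1,5,2,1,2,…,5,1,30); ℓ=14 even so k=13
i=0: a=15 ⇒ p=15, q=1
i=1: a=1 ⇒ p=16, q=1
i=2: a=5 ⇒ p=95, q=6
…
i=4: a=1 ⇒ p=301, q=19
i=5: a=2 ⇒ p=808, q=51
…
i=8: a=2 ⇒ p=61043, q=3853
…
i=10: a=1 ⇒ p=212692, q=13425
i=11: a=2 ⇒ p=577033, q=36422
i=12: a=5 ⇒ p=3097857, q=195535
i=13: a=1 ⇒ p=3674890, q=231957
(x₁, y₁) = (3674890, 231957);  3674890² − 251·231957² = 1 ✓

3674890 231957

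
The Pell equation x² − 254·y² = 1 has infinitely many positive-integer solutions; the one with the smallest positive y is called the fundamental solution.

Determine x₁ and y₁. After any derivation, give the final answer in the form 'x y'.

255 16

[15; 1,14,1,30] for √254; ℓ=4 ⇒ convergent index 3
a_0=15:  p_0=15·1+0=15,  q_0=15·0+1=1
…
a_2=14:  p_2=14·16+15=239,  q_2=14·1+1=15
a_3=1:  p_3=1·239+16=255,  q_3=1·15+1=16
(x₁, y₁) = (255, 16);  255² − 254·16² = 1 ✓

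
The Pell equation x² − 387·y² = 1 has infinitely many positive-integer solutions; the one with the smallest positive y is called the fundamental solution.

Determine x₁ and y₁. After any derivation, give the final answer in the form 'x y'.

√387 = [19; 1,2,19,2,1,38, …], period ℓ=6 (even) → k=5
k=0  a_k=19  p_k/q_k = 19/1
…
k=2  a_k=2  p_k/q_k = 59/3
…
k=4  a_k=2  p_k/q_k = 2341/119
k=5  a_k=1  p_k/q_k = 3482/177
fundamental: x₁=3482, y₁=177  (since 12124324 − 387·31329 = 1)

3482 177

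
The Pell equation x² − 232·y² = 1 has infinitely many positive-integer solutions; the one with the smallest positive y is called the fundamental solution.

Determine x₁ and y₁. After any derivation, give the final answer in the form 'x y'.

[15; 4,3,7,3,4,30] for √232; ℓ=6 ⇒ convergent index 5
i=0: a=15 ⇒ p=15, q=1
…
i=4: a=3 ⇒ p=4539, q=298
i=5: a=4 ⇒ p=19603, q=1287
→ (19603, 1287).  Check: 19603²=384277609, 232·1287²=384277608, difference 1.

19603 1287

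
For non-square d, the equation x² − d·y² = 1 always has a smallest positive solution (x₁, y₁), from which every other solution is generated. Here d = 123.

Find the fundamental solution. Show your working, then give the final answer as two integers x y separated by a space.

122 11

[11; 11,22] for √123; ℓ=2 ⇒ convergent index 1
k=0  a_k=11  p_k/q_k = 11/1
k=1  a_k=11  p_k/q_k = 122/11
→ (122, 11).  Check: 122²=14884, 123·11²=14883, difference 1.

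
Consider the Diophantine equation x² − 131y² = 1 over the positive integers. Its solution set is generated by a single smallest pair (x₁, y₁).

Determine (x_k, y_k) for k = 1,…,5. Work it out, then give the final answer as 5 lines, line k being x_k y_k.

d=131: √d = [11; 2,4,11,4,2,22] (ℓ=6, even), read p_5/q_5
k=0  a_k=11  p_k/q_k = 11/1
k=1  a_k=2  p_k/q_k = 23/2
…
k=4  a_k=4  p_k/q_k = 4727/413
k=5  a_k=2  p_k/q_k = 10610/927
(x₁, y₁) = (10610, 927);  10610² − 131·927² = 1 ✓
n=2: (10610,927)∘(10610,927) = (10610·10610+131·927·927, 10610·927+927·10610) = (225144199,19670940)
n=3: (225144199,19670940)∘(10610,927) = (10610·225144199+131·927·19670940, 10610·19670940+927·225144199) = (4777559892170,417417345873)
n=4: (4777559892170,417417345873)∘(10610,927) = (10610·4777559892170+131·927·417417345873, 10610·417417345873+927·4777559892170) = (101379820686703201,8857596059754120)
n=5: (101379820686703201,8857596059754120)∘(10610,927) = (10610·101379820686703201+131·927·8857596059754120, 10610·8857596059754120+927·101379820686703201) = (2151279790194282033050,187958187970565080527)

10610 927
225144199 19670940
4777559892170 417417345873
101379820686703201 8857596059754120
2151279790194282033050 187958187970565080527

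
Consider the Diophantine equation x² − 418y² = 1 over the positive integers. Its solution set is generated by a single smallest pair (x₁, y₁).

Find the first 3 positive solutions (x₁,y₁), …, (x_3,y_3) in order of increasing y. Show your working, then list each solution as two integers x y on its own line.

d=418: √d = [20; 2,4,20,4,2,40] (ℓ=6, even), read p_5/q_5
k=0  a_k=20  p_k/q_k = 20/1
k=1  a_k=2  p_k/q_k = 41/2
…
k=4  a_k=4  p_k/q_k = 15068/737
k=5  a_k=2  p_k/q_k = 33857/1656
(x₁, y₁) = (33857, 1656);  33857² − 418·1656² = 1 ✓
k=2:  x_2 = 33857·33857+418·1656·1656 = 2292592897,  y_2 = 33857·1656+1656·33857 = 112134384
k=3:  x_3 = 33857·2292592897+418·1656·112134384 = 155240635393601,  y_3 = 33857·112134384+1656·2292592897 = 7593067676520

33857 1656
2292592897 112134384
155240635393601 7593067676520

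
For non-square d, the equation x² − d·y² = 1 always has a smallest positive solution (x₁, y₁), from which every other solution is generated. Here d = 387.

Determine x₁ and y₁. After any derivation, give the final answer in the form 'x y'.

3482 177

d=387: √d = [19; 1,2,19,2,1,38] (ℓ=6, even), read p_5/q_5
i=0: a=19 ⇒ p=19, q=1
…
i=2: a=2 ⇒ p=59, q=3
i=3: a=19 ⇒ p=1141, q=58
i=4: a=2 ⇒ p=2341, q=119
i=5: a=1 ⇒ p=3482, q=177
fundamental: x₁=3482, y₁=177  (since 12124324 − 387·31329 = 1)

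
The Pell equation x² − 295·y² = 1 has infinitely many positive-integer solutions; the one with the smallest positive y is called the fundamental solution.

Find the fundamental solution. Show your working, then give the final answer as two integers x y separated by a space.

d=295: √d = [17; 5,1,2,3,2,6,2,3,2,1,5,34] (ℓ=12, even), read p_11/q_11
a_0=17:  p_0=17·1+0=17,  q_0=17·0+1=1
…
a_4=3:  p_4=3·292+103=979,  q_4=3·17+6=57
a_5=2:  p_5=2·979+292=2250,  q_5=2·57+17=131
…
a_8=3:  p_8=3·31208+14479=108103,  q_8=3·1817+843=6294
a_9=2:  p_9=2·108103+31208=247414,  q_9=2·6294+1817=14405
a_10=1:  p_10=1·247414+108103=355517,  q_10=1·14405+6294=20699
a_11=5:  p_11=5·355517+247414=2024999,  q_11=5·20699+14405=117900
fundamental: x₁=2024999, y₁=117900  (since 4100620950001 − 295·13900410000 = 1)

2024999 117900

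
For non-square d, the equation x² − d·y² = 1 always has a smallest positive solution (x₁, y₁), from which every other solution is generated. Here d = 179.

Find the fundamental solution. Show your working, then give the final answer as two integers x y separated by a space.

√179 = [13; 2,1,1,1,3,…,1,2,26, …], period ℓ=14 (even) → k=13
a_0=13:  p_0=13·1+0=13,  q_0=13·0+1=1
a_1=2:  p_1=2·13+1=27,  q_1=2·1+0=2
a_2=1:  p_2=1·27+13=40,  q_2=1·2+1=3
…
a_6=5:  p_6=5·388+107=2047,  q_6=5·29+8=153
a_7=13:  p_7=13·2047+388=26999,  q_7=13·153+29=2018
a_8=5:  p_8=5·26999+2047=137042,  q_8=5·2018+153=10243
a_9=3:  p_9=3·137042+26999=438125,  q_9=3·10243+2018=32747
a_10=1:  p_10=1·438125+137042=575167,  q_10=1·32747+10243=42990
a_11=1:  p_11=1·575167+438125=1013292,  q_11=1·42990+32747=75737
a_12=1:  p_12=1·1013292+575167=1588459,  q_12=1·75737+42990=118727
a_13=2:  p_13=2·1588459+1013292=4190210,  q_13=2·118727+75737=313191
→ (4190210, 313191).  Check: 4190210²=17557859844100, 179·313191²=17557859844099, difference 1.

4190210 313191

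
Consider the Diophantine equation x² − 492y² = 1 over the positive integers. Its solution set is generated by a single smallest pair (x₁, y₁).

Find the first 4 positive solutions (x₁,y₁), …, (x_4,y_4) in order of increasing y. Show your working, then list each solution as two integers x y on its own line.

√492 = [22; 5,1,1,10,1,1,5,44, …], period ℓ=8 (even) → k=7
i=0: a=22 ⇒ p=22, q=1
i=1: a=5 ⇒ p=111, q=5
…
i=3: a=1 ⇒ p=244, q=11
…
i=6: a=1 ⇒ p=5390, q=243
i=7: a=5 ⇒ p=29767, q=1342
fundamental: x₁=29767, y₁=1342  (since 886074289 − 492·1800964 = 1)
n=2: (29767,1342)∘(29767,1342) = (29767·29767+492·1342·1342, 29767·1342+1342·29767) = (1772148577,79894628)
n=3: (1772148577,79894628)∘(29767,1342) = (29767·1772148577+492·1342·79894628, 29767·79894628+1342·1772148577) = (105503093353351,4756446782010)
n=4: (105503093353351,4756446782010)∘(29767,1342) = (29767·105503093353351+492·1342·4756446782010, 29767·4756446782010+1342·105503093353351) = (6281021157926249857,283170302640288712)

29767 1342
1772148577 79894628
105503093353351 4756446782010
6281021157926249857 283170302640288712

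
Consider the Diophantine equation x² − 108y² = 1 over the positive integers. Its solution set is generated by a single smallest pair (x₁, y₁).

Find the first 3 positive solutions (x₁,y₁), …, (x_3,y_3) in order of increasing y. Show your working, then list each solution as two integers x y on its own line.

√108 → a₀=10, period (2,1,1,4,1,1,2,20); ℓ=8 even so k=7
k=0  a_k=10  p_k/q_k = 10/1
k=1  a_k=2  p_k/q_k = 21/2
…
k=3  a_k=1  p_k/q_k = 52/5
k=4  a_k=4  p_k/q_k = 239/23
k=5  a_k=1  p_k/q_k = 291/28
k=6  a_k=1  p_k/q_k = 530/51
k=7  a_k=2  p_k/q_k = 1351/130
→ (1351, 130).  Check: 1351²=1825201, 108·130²=1825200, difference 1.
(1351+130√108)^2 = 3650401 + 351260√108
(1351+130√108)^3 = 9863382151 + 949104390√108

1351 130
3650401 351260
9863382151 949104390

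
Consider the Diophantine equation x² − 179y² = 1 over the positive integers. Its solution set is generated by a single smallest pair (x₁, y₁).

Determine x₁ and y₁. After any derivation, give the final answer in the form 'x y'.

√179 = [13; 2,1,1,1,3,…,1,2,26, …], period ℓ=14 (even) → k=13
step 0: (13, 1)  from 13·(1,0) + (0,1)
…
step 2: (40, 3)  from 1·(27,2) + (13,1)
…
step 4: (107, 8)  from 1·(67,5) + (40,3)
step 5: (388, 29)  from 3·(107,8) + (67,5)
…
step 7: (26999, 2018)  from 13·(2047,153) + (388,29)
…
step 9: (438125, 32747)  from 3·(137042,10243) + (26999,2018)
step 10: (575167, 42990)  from 1·(438125,32747) + (137042,10243)
…
step 12: (1588459, 118727)  from 1·(1013292,75737) + (575167,42990)
step 13: (4190210, 313191)  from 2·(1588459,118727) + (1013292,75737)
(x₁, y₁) = (4190210, 313191);  4190210² − 179·313191² = 1 ✓

4190210 313191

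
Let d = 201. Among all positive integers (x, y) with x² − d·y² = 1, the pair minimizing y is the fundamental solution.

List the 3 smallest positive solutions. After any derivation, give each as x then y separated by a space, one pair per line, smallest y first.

d=201: √d = [14; 5,1,1,1,2,…,1,5,28] (ℓ=14, even), read p_13/q_13
a_0=14:  p_0=14·1+0=14,  q_0=14·0+1=1
a_1=5:  p_1=5·14+1=71,  q_1=5·1+0=5
…
a_6=1:  p_6=1·638+241=879,  q_6=1·45+17=62
…
a_11=1:  p_11=1·33317+24768=58085,  q_11=1·2350+1747=4097
a_12=1:  p_12=1·58085+33317=91402,  q_12=1·4097+2350=6447
a_13=5:  p_13=5·91402+58085=515095,  q_13=5·6447+4097=36332
fundamental: x₁=515095, y₁=36332  (since 265322859025 − 201·1320014224 = 1)
(x_2, y_2) = (515095·515095 + 201·36332·36332, 515095·36332 + 36332·515095) = (530645718049, 37428863080)
(x_3, y_3) = (515095·530645718049 + 201·36332·37428863080, 515095·37428863080 + 36332·530645718049) = (546665912276384215, 38558840456348868)

515095 36332
530645718049 37428863080
546665912276384215 38558840456348868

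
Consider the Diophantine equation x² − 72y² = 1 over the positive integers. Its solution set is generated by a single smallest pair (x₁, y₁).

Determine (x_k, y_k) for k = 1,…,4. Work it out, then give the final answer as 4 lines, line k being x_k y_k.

17 2
577 68
19601 2310
665857 78472

[8; 2,16] for √72; ℓ=2 ⇒ convergent index 1
step 0: (8, 1)  from 8·(1,0) + (0,1)
step 1: (17, 2)  from 2·(8,1) + (1,0)
fundamental: x₁=17, y₁=2  (since 289 − 72·4 = 1)
(17+2√72)^2 = 577 + 68√72
(17+2√72)^3 = 19601 + 2310√72
(17+2√72)^4 = 665857 + 78472√72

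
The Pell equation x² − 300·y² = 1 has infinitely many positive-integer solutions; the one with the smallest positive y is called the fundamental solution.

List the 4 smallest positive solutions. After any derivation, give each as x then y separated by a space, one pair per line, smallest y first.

√300 → a₀=17, period (3,8,3,34); ℓ=4 even so k=3
a_0=17:  p_0=17·1+0=17,  q_0=17·0+1=1
…
a_2=8:  p_2=8·52+17=433,  q_2=8·3+1=25
a_3=3:  p_3=3·433+52=1351,  q_3=3·25+3=78
fundamental: x₁=1351, y₁=78  (since 1825201 − 300·6084 = 1)
(x_2, y_2) = (1351·1351 + 300·78·78, 1351·78 + 78·1351) = (3650401, 210756)
(x_3, y_3) = (1351·3650401 + 300·78·210756, 1351·210756 + 78·3650401) = (9863382151, 569462634)
(x_4, y_4) = (1351·9863382151 + 300·78·569462634, 1351·569462634 + 78·9863382151) = (26650854921601, 1538687826312)

1351 78
3650401 210756
9863382151 569462634
26650854921601 1538687826312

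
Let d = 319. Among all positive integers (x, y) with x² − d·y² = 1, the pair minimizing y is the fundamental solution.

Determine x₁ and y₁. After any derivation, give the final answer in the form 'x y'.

12901780 722361

√319 → a₀=17, period (1,6,5,1,4,…,6,1,34); ℓ=14 even so k=13
i=0: a=17 ⇒ p=17, q=1
…
i=2: a=6 ⇒ p=125, q=7
i=3: a=5 ⇒ p=643, q=36
…
i=6: a=3 ⇒ p=11913, q=667
i=7: a=1 ⇒ p=15628, q=875
i=8: a=3 ⇒ p=58797, q=3292
i=9: a=4 ⇒ p=250816, q=14043
i=10: a=1 ⇒ p=309613, q=17335
i=11: a=5 ⇒ p=1798881, q=100718
i=12: a=6 ⇒ p=11102899, q=621643
i=13: a=1 ⇒ p=12901780, q=722361
fundamental: x₁=12901780, y₁=722361  (since 166455927168400 − 319·521805414321 = 1)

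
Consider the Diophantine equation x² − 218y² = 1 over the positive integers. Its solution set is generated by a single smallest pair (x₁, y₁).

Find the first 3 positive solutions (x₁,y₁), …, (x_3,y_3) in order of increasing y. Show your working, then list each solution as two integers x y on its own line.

126003 8534
31753512017 2150619204
8002075549230099 541968943114690

√218 = [14; 1,3,3,1,28, …], period ℓ=5 (odd) → k=9
i=0: a=14 ⇒ p=14, q=1
i=1: a=1 ⇒ p=15, q=1
i=2: a=3 ⇒ p=59, q=4
i=3: a=3 ⇒ p=192, q=13
…
i=5: a=28 ⇒ p=7220, q=489
i=6: a=1 ⇒ p=7471, q=506
i=7: a=3 ⇒ p=29633, q=2007
i=8: a=3 ⇒ p=96370, q=6527
i=9: a=1 ⇒ p=126003, q=8534
→ (126003, 8534).  Check: 126003²=15876756009, 218·8534²=15876756008, difference 1.
n=2: (126003,8534)∘(126003,8534) = (126003·126003+218·8534·8534, 126003·8534+8534·126003) = (31753512017,2150619204)
n=3: (31753512017,2150619204)∘(126003,8534) = (126003·31753512017+218·8534·2150619204, 126003·2150619204+8534·31753512017) = (8002075549230099,541968943114690)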